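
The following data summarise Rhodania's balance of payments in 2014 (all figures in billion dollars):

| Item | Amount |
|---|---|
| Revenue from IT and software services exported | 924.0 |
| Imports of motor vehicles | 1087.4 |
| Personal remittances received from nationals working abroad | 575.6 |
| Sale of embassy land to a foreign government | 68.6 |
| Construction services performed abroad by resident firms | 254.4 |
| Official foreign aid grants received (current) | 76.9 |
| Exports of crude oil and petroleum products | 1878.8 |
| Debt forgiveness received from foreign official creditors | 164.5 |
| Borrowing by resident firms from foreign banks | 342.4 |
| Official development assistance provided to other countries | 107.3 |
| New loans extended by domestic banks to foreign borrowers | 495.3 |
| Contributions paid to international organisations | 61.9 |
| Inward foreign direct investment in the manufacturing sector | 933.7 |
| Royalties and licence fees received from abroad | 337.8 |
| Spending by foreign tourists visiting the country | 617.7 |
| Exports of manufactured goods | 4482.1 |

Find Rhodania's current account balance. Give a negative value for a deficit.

Goods: 1878.8 + 4482.1 - 1087.4 = 5273.5
Services: 924.0 + 337.8 + 617.7 + 254.4 = 2133.9
Secondary income: -107.3 + 76.9 - 61.9 + 575.6 = 483.3
Current account = 5273.5 + 2133.9 + 483.3 = 7890.7
(Excluded from the current account — capital account: sale of embassy land to a foreign government 68.6, debt forgiveness received from foreign official creditors 164.5; financial account: borrowing by resident firms from foreign banks 342.4, new loans extended by domestic banks to foreign borrowers 495.3, inward foreign direct investment in the manufacturing sector 933.7.)

7890.7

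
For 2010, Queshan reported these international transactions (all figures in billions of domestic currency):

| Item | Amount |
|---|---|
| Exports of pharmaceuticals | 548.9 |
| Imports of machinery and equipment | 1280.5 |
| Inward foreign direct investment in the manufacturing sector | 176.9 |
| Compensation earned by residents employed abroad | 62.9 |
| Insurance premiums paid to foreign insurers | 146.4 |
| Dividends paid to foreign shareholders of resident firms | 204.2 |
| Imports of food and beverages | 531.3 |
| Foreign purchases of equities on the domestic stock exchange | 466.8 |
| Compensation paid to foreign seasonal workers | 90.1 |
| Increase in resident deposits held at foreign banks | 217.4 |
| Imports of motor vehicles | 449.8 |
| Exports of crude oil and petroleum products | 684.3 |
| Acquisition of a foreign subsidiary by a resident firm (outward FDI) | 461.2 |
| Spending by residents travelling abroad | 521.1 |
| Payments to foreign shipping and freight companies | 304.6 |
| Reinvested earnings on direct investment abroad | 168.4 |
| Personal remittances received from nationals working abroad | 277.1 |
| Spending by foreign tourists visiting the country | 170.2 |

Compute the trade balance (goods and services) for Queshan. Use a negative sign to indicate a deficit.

Goods: 548.9 - 449.8 + 684.3 - 531.3 - 1280.5 = -1028.4
Services: -146.4 + 170.2 - 521.1 - 304.6 = -801.9
Trade balance = -1028.4 + (-801.9) = -1830.3
(Excluded from the trade balance — financial account: inward foreign direct investment in the manufacturing sector 176.9, foreign purchases of equities on the domestic stock exchange 466.8, increase in resident deposits held at foreign banks 217.4, acquisition of a foreign subsidiary by a resident firm (outward FDI) 461.2; primary income: compensation earned by residents employed abroad 62.9, dividends paid to foreign shareholders of resident firms 204.2, compensation paid to foreign seasonal workers 90.1, reinvested earnings on direct investment abroad 168.4; secondary income: personal remittances received from nationals working abroad 277.1.)

-1830.3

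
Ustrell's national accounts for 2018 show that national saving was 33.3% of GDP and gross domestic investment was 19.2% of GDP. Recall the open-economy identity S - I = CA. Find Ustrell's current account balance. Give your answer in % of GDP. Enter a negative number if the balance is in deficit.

CA = S - I = 33.3 - 19.2 = 14.1

14.1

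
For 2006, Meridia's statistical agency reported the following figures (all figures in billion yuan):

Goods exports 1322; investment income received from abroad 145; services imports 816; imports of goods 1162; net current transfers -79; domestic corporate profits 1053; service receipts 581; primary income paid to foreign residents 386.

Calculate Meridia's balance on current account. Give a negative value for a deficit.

Goods balance = 1322 - 1162 = 160
Services balance = 581 - 816 = -235
Trade balance (goods + services) = 160 + (-235) = -75
Net primary income = 145 - 386 = -241
Net secondary income = -79
Current account = -75 + (-241) + (-79) = -395

-395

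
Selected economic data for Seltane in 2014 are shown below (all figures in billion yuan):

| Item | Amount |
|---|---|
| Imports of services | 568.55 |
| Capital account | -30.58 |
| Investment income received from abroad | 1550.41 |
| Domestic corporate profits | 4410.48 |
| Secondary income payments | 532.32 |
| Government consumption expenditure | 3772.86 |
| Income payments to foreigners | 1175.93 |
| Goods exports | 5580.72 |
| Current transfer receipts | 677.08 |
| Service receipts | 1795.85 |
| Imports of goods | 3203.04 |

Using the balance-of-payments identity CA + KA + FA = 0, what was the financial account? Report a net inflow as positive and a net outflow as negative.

-4093.64

Goods balance = 5580.72 - 3203.04 = 2377.68
Services balance = 1795.85 - 568.55 = 1227.30
Trade balance (goods + services) = 2377.68 + 1227.30 = 3604.98
Net primary income = 1550.41 - 1175.93 = 374.48
Net secondary income = 677.08 - 532.32 = 144.76
Current account = 3604.98 + 374.48 + 144.76 = 4124.22
Financial account = -(4124.22 + (-30.58)) = -4093.64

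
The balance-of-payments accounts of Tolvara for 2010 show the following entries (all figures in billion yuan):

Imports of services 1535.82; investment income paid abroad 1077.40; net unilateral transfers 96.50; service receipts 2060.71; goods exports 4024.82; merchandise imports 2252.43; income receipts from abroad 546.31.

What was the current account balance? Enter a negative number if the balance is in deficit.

1862.69

Goods balance = 4024.82 - 2252.43 = 1772.39
Services balance = 2060.71 - 1535.82 = 524.89
Trade balance (goods + services) = 1772.39 + 524.89 = 2297.28
Net primary income = 546.31 - 1077.40 = -531.09
Net secondary income = 96.50
Current account = 2297.28 + (-531.09) + 96.50 = 1862.69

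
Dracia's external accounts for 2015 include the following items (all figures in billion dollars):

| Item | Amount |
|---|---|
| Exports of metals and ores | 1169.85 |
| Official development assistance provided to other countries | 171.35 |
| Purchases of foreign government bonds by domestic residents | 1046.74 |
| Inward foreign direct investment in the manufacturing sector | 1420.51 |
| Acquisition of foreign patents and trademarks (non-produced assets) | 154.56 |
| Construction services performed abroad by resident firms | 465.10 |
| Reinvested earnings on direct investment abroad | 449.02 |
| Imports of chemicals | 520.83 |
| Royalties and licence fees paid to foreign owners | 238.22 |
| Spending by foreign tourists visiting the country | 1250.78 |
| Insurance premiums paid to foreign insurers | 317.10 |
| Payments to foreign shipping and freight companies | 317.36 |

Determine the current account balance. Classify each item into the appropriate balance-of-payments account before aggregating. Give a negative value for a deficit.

Goods: 1169.85 - 520.83 = 649.02
Services: 465.10 - 317.10 + 1250.78 - 317.36 - 238.22 = 843.20
Primary income: 449.02
Secondary income: -171.35
Current account = 649.02 + 843.20 + 449.02 + (-171.35) = 1769.89
(Excluded from the current account — financial account: purchases of foreign government bonds by domestic residents 1046.74, inward foreign direct investment in the manufacturing sector 1420.51; capital account: acquisition of foreign patents and trademarks (non-produced assets) 154.56.)

1769.89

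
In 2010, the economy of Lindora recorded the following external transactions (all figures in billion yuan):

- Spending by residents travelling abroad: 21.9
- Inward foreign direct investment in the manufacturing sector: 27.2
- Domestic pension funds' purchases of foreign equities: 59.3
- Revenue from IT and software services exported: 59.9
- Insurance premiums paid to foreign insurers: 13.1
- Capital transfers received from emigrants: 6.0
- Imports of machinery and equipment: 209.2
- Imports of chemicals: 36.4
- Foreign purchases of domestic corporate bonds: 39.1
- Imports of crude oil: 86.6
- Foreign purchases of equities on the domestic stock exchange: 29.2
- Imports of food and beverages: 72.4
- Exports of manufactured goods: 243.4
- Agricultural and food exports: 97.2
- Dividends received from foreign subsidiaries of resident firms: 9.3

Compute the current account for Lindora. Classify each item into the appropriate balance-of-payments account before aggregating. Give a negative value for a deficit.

-29.8

Goods: 97.2 - 36.4 + 243.4 - 72.4 - 86.6 - 209.2 = -64.0
Services: 59.9 - 21.9 - 13.1 = 24.9
Primary income: 9.3
Current account = (-64.0) + 24.9 + 9.3 = -29.8
(Excluded from the current account — financial account: inward foreign direct investment in the manufacturing sector 27.2, domestic pension funds' purchases of foreign equities 59.3, foreign purchases of domestic corporate bonds 39.1, foreign purchases of equities on the domestic stock exchange 29.2; capital account: capital transfers received from emigrants 6.0.)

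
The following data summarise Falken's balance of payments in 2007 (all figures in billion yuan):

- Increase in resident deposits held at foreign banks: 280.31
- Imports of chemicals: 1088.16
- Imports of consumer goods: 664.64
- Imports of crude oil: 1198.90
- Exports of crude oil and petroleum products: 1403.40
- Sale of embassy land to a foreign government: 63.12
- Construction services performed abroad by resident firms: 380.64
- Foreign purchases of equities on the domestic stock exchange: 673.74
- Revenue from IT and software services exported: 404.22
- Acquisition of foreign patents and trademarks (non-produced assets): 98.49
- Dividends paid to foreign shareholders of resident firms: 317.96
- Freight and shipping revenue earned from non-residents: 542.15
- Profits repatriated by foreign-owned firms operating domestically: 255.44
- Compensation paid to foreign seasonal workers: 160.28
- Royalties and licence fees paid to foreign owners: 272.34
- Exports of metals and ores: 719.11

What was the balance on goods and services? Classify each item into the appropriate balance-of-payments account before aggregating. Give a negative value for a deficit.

Goods: 1403.40 - 1198.90 - 1088.16 + 719.11 - 664.64 = -829.19
Services: 542.15 + 380.64 + 404.22 - 272.34 = 1054.67
Trade balance = -829.19 + 1054.67 = 225.48
(Excluded from the trade balance — financial account: increase in resident deposits held at foreign banks 280.31, foreign purchases of equities on the domestic stock exchange 673.74; capital account: sale of embassy land to a foreign government 63.12, acquisition of foreign patents and trademarks (non-produced assets) 98.49; primary income: dividends paid to foreign shareholders of resident firms 317.96, profits repatriated by foreign-owned firms operating domestically 255.44, compensation paid to foreign seasonal workers 160.28.)

225.48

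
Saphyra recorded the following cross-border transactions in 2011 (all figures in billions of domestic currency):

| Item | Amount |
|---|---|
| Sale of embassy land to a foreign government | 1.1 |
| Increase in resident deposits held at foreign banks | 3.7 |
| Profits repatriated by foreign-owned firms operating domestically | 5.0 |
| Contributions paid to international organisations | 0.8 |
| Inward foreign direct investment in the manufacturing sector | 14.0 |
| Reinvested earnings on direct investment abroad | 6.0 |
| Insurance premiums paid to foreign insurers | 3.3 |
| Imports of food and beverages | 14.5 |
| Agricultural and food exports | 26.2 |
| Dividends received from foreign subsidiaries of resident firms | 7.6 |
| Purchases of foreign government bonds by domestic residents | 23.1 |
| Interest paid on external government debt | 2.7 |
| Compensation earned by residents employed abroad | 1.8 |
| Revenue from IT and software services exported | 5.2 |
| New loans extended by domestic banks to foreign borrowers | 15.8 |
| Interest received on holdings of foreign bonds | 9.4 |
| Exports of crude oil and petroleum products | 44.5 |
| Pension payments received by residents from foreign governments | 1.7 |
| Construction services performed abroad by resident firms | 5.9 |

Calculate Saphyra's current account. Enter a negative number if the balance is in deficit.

82.0

Goods: -14.5 + 26.2 + 44.5 = 56.2
Services: 5.9 + 5.2 - 3.3 = 7.8
Primary income: -2.7 - 5.0 + 6.0 + 1.8 + 9.4 + 7.6 = 17.1
Secondary income: -0.8 + 1.7 = 0.9
Current account = 56.2 + 7.8 + 17.1 + 0.9 = 82.0
(Excluded from the current account — capital account: sale of embassy land to a foreign government 1.1; financial account: increase in resident deposits held at foreign banks 3.7, inward foreign direct investment in the manufacturing sector 14.0, purchases of foreign government bonds by domestic residents 23.1, new loans extended by domestic banks to foreign borrowers 15.8.)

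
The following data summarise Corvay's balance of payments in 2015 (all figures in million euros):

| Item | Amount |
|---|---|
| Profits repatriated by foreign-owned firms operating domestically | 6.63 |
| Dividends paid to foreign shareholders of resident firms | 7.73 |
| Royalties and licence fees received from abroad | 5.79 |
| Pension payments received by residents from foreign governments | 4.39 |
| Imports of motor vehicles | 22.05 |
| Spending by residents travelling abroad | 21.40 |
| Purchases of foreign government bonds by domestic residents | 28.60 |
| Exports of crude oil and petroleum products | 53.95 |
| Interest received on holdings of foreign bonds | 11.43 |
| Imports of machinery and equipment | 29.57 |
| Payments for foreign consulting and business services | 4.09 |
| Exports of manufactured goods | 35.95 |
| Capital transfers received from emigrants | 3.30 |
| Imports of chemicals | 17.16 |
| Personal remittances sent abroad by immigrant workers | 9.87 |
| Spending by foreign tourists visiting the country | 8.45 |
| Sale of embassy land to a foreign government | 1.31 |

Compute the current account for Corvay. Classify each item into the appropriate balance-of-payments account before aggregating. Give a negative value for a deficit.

1.46

Goods: -29.57 + 35.95 - 17.16 + 53.95 - 22.05 = 21.12
Services: 5.79 - 4.09 + 8.45 - 21.40 = -11.25
Primary income: -7.73 + 11.43 - 6.63 = -2.93
Secondary income: 4.39 - 9.87 = -5.48
Current account = 21.12 + (-11.25) + (-2.93) + (-5.48) = 1.46
(Excluded from the current account — financial account: purchases of foreign government bonds by domestic residents 28.60; capital account: capital transfers received from emigrants 3.30, sale of embassy land to a foreign government 1.31.)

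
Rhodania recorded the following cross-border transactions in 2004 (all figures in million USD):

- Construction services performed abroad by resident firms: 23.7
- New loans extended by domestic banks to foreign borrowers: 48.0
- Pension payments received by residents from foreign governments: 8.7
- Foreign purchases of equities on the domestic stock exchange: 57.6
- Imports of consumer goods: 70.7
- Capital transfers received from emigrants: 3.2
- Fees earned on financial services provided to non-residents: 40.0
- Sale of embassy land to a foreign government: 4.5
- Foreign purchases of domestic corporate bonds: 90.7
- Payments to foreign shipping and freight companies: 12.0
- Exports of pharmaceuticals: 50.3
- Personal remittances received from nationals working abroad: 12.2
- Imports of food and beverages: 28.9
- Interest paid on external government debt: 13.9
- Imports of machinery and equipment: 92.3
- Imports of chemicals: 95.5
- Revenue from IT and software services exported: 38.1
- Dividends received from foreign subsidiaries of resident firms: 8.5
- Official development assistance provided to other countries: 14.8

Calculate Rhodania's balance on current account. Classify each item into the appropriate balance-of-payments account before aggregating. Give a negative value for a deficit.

-146.6

Goods: -28.9 - 95.5 - 70.7 + 50.3 - 92.3 = -237.1
Services: 23.7 + 40.0 + 38.1 - 12.0 = 89.8
Primary income: 8.5 - 13.9 = -5.4
Secondary income: -14.8 + 8.7 + 12.2 = 6.1
Current account = (-237.1) + 89.8 + (-5.4) + 6.1 = -146.6
(Excluded from the current account — financial account: new loans extended by domestic banks to foreign borrowers 48.0, foreign purchases of equities on the domestic stock exchange 57.6, foreign purchases of domestic corporate bonds 90.7; capital account: capital transfers received from emigrants 3.2, sale of embassy land to a foreign government 4.5.)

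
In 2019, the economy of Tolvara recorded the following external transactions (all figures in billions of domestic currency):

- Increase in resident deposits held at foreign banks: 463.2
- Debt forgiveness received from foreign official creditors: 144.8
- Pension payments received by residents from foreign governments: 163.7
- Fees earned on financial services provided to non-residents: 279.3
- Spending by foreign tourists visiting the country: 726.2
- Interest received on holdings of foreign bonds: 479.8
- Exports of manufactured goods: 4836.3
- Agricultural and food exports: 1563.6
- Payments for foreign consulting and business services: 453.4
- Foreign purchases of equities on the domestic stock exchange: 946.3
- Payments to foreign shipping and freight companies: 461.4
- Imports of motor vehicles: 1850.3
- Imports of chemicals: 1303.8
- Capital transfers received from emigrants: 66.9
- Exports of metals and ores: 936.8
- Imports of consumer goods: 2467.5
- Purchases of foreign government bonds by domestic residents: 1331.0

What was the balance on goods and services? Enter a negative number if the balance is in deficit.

1805.8

Goods: -2467.5 + 1563.6 - 1303.8 + 936.8 - 1850.3 + 4836.3 = 1715.1
Services: 726.2 - 461.4 + 279.3 - 453.4 = 90.7
Trade balance = 1715.1 + 90.7 = 1805.8
(Excluded from the trade balance — financial account: increase in resident deposits held at foreign banks 463.2, foreign purchases of equities on the domestic stock exchange 946.3, purchases of foreign government bonds by domestic residents 1331.0; capital account: debt forgiveness received from foreign official creditors 144.8, capital transfers received from emigrants 66.9; secondary income: pension payments received by residents from foreign governments 163.7; primary income: interest received on holdings of foreign bonds 479.8.)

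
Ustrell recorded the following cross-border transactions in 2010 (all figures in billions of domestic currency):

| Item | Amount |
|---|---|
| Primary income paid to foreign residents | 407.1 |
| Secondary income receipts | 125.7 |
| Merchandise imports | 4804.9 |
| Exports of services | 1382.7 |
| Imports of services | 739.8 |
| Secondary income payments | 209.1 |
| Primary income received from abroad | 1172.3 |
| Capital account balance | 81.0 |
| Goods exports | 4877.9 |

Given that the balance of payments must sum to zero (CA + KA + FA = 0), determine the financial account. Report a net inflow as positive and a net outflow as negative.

Goods balance = 4877.9 - 4804.9 = 73.0
Services balance = 1382.7 - 739.8 = 642.9
Trade balance (goods + services) = 73.0 + 642.9 = 715.9
Net primary income = 1172.3 - 407.1 = 765.2
Net secondary income = 125.7 - 209.1 = -83.4
Current account = 715.9 + 765.2 + (-83.4) = 1397.7
Financial account = -(1397.7 + 81.0) = -1478.7

-1478.7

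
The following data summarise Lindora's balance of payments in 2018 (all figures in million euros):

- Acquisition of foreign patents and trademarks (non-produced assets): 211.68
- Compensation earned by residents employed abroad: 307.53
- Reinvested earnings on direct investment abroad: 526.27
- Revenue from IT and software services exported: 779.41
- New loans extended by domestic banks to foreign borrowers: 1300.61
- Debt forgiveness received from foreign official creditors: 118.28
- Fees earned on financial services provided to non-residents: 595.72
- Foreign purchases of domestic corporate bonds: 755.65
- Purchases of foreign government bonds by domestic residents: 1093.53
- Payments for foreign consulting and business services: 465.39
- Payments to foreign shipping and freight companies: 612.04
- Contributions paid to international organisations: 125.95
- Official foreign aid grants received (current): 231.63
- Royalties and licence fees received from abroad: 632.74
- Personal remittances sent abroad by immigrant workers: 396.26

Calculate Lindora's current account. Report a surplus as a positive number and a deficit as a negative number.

1473.66

Services: -465.39 + 595.72 - 612.04 + 632.74 + 779.41 = 930.44
Primary income: 307.53 + 526.27 = 833.80
Secondary income: 231.63 - 125.95 - 396.26 = -290.58
Current account = 930.44 + 833.80 + (-290.58) = 1473.66
(Excluded from the current account — capital account: acquisition of foreign patents and trademarks (non-produced assets) 211.68, debt forgiveness received from foreign official creditors 118.28; financial account: new loans extended by domestic banks to foreign borrowers 1300.61, foreign purchases of domestic corporate bonds 755.65, purchases of foreign government bonds by domestic residents 1093.53.)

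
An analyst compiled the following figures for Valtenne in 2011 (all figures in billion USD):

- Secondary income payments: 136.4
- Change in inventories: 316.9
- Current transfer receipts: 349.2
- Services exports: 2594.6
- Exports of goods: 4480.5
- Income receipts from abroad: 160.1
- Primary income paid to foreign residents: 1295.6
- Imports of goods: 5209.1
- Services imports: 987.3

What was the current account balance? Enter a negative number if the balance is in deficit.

Goods balance = 4480.5 - 5209.1 = -728.6
Services balance = 2594.6 - 987.3 = 1607.3
Trade balance (goods + services) = -728.6 + 1607.3 = 878.7
Net primary income = 160.1 - 1295.6 = -1135.5
Net secondary income = 349.2 - 136.4 = 212.8
Current account = 878.7 + (-1135.5) + 212.8 = -44.0

-44.0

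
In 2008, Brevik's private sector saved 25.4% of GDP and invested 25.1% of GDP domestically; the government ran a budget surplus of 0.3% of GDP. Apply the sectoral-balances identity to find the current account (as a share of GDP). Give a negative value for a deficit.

By the sectoral-balances identity, CA = (S_private - I) + (T - G).
Private balance = 25.4 - 25.1 = 0.3
Government balance (T - G) = 0.3
CA = 0.3 + 0.3 = 0.6

0.6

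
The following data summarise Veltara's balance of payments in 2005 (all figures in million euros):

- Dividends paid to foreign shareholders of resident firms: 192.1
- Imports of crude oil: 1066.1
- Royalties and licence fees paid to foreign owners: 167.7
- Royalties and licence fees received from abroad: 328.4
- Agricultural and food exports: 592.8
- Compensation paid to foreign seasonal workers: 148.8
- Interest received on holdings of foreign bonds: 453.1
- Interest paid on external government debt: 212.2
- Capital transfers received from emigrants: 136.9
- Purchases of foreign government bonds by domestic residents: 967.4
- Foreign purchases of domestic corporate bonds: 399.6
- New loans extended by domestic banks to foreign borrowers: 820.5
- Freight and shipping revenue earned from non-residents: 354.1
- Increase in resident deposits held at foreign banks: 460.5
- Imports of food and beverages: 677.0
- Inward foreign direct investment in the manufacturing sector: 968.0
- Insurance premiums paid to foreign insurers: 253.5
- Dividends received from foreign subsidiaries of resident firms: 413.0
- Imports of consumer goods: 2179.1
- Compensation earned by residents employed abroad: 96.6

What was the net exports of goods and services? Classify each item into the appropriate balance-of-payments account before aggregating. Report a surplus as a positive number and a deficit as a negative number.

-3068.1

Goods: -677.0 - 1066.1 - 2179.1 + 592.8 = -3329.4
Services: 354.1 - 253.5 - 167.7 + 328.4 = 261.3
Trade balance = -3329.4 + 261.3 = -3068.1
(Excluded from the trade balance — primary income: dividends paid to foreign shareholders of resident firms 192.1, compensation paid to foreign seasonal workers 148.8, interest received on holdings of foreign bonds 453.1, interest paid on external government debt 212.2, dividends received from foreign subsidiaries of resident firms 413.0, compensation earned by residents employed abroad 96.6; capital account: capital transfers received from emigrants 136.9; financial account: purchases of foreign government bonds by domestic residents 967.4, foreign purchases of domestic corporate bonds 399.6, new loans extended by domestic banks to foreign borrowers 820.5, increase in resident deposits held at foreign banks 460.5, inward foreign direct investment in the manufacturing sector 968.0.)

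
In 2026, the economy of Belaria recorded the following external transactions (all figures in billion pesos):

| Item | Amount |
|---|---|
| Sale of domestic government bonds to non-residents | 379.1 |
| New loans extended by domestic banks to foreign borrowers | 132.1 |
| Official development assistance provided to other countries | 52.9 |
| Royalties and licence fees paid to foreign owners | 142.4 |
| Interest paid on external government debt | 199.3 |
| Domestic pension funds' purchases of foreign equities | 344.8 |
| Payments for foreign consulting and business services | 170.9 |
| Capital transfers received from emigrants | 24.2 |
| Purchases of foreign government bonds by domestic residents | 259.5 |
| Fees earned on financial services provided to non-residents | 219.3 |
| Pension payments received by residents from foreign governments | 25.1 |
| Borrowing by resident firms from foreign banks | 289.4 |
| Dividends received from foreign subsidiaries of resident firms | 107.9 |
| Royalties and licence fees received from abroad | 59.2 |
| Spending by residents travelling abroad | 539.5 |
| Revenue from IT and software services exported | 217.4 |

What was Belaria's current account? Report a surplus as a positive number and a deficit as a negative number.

-476.1

Services: -539.5 - 142.4 + 217.4 + 59.2 + 219.3 - 170.9 = -356.9
Primary income: 107.9 - 199.3 = -91.4
Secondary income: -52.9 + 25.1 = -27.8
Current account = (-356.9) + (-91.4) + (-27.8) = -476.1
(Excluded from the current account — financial account: sale of domestic government bonds to non-residents 379.1, new loans extended by domestic banks to foreign borrowers 132.1, domestic pension funds' purchases of foreign equities 344.8, purchases of foreign government bonds by domestic residents 259.5, borrowing by resident firms from foreign banks 289.4; capital account: capital transfers received from emigrants 24.2.)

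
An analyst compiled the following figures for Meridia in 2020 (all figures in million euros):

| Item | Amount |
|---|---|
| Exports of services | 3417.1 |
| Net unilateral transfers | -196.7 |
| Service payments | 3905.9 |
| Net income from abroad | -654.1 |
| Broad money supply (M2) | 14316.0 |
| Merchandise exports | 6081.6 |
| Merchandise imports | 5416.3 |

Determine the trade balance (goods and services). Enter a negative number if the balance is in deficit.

176.5

Goods balance = 6081.6 - 5416.3 = 665.3
Services balance = 3417.1 - 3905.9 = -488.8
Trade balance (goods + services) = 665.3 + (-488.8) = 176.5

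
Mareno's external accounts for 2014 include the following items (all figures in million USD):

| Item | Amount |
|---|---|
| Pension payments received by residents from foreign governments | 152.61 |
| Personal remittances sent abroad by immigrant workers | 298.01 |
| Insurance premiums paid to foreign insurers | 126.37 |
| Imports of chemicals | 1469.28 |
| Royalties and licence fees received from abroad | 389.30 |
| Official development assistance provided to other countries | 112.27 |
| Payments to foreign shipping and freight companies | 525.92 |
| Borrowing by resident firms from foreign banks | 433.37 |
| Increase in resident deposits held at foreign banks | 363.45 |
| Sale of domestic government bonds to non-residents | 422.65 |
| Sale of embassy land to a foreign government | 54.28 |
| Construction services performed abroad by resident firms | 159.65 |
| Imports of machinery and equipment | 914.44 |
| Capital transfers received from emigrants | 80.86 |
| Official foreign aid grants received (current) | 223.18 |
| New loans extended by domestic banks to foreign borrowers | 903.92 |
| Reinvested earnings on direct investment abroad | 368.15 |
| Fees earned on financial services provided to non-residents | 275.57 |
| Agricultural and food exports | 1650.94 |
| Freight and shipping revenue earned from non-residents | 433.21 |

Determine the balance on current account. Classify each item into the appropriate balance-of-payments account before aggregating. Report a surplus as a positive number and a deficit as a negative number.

Goods: -914.44 + 1650.94 - 1469.28 = -732.78
Services: 275.57 - 126.37 + 159.65 - 525.92 + 389.30 + 433.21 = 605.44
Primary income: 368.15
Secondary income: -112.27 - 298.01 + 152.61 + 223.18 = -34.49
Current account = (-732.78) + 605.44 + 368.15 + (-34.49) = 206.32
(Excluded from the current account — financial account: borrowing by resident firms from foreign banks 433.37, increase in resident deposits held at foreign banks 363.45, sale of domestic government bonds to non-residents 422.65, new loans extended by domestic banks to foreign borrowers 903.92; capital account: sale of embassy land to a foreign government 54.28, capital transfers received from emigrants 80.86.)

206.32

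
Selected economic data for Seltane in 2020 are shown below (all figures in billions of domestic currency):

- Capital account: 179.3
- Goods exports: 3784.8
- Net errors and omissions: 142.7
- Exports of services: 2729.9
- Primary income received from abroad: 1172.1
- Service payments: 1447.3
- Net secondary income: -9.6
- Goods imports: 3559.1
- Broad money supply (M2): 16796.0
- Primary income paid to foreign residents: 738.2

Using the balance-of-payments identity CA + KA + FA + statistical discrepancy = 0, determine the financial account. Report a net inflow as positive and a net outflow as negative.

Goods balance = 3784.8 - 3559.1 = 225.7
Services balance = 2729.9 - 1447.3 = 1282.6
Trade balance (goods + services) = 225.7 + 1282.6 = 1508.3
Net primary income = 1172.1 - 738.2 = 433.9
Net secondary income = -9.6
Current account = 1508.3 + 433.9 + (-9.6) = 1932.6
Financial account = -(1932.6 + 179.3 + 142.7) = -2254.6

-2254.6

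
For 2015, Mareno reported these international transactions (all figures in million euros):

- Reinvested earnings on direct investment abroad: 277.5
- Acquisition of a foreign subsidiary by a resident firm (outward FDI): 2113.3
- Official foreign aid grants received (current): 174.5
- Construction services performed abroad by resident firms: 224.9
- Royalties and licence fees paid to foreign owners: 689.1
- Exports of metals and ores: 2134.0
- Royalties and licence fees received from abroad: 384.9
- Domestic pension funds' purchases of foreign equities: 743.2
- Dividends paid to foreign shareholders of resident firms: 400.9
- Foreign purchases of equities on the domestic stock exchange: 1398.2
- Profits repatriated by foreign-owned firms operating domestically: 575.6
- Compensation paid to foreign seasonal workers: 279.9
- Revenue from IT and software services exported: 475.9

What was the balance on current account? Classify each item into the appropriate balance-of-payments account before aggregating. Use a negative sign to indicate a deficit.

Goods: 2134.0
Services: 475.9 + 384.9 - 689.1 + 224.9 = 396.6
Primary income: -279.9 - 575.6 - 400.9 + 277.5 = -978.9
Secondary income: 174.5
Current account = 2134.0 + 396.6 + (-978.9) + 174.5 = 1726.2
(Excluded from the current account — financial account: acquisition of a foreign subsidiary by a resident firm (outward FDI) 2113.3, domestic pension funds' purchases of foreign equities 743.2, foreign purchases of equities on the domestic stock exchange 1398.2.)

1726.2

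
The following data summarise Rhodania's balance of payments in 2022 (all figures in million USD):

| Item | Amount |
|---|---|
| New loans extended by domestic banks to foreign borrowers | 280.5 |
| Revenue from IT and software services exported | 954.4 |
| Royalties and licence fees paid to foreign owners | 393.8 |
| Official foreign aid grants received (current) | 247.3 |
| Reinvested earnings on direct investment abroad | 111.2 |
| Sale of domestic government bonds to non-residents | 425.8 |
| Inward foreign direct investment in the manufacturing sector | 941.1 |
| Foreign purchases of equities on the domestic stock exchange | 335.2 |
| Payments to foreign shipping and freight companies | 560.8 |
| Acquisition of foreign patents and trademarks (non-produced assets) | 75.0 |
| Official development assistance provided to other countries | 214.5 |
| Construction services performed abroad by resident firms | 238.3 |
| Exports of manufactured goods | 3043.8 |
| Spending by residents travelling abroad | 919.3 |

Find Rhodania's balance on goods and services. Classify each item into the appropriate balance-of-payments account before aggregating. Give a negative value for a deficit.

Goods: 3043.8
Services: -393.8 + 238.3 - 919.3 - 560.8 + 954.4 = -681.2
Trade balance = 3043.8 + (-681.2) = 2362.6
(Excluded from the trade balance — financial account: new loans extended by domestic banks to foreign borrowers 280.5, sale of domestic government bonds to non-residents 425.8, inward foreign direct investment in the manufacturing sector 941.1, foreign purchases of equities on the domestic stock exchange 335.2; secondary income: official foreign aid grants received (current) 247.3, official development assistance provided to other countries 214.5; primary income: reinvested earnings on direct investment abroad 111.2; capital account: acquisition of foreign patents and trademarks (non-produced assets) 75.0.)

2362.6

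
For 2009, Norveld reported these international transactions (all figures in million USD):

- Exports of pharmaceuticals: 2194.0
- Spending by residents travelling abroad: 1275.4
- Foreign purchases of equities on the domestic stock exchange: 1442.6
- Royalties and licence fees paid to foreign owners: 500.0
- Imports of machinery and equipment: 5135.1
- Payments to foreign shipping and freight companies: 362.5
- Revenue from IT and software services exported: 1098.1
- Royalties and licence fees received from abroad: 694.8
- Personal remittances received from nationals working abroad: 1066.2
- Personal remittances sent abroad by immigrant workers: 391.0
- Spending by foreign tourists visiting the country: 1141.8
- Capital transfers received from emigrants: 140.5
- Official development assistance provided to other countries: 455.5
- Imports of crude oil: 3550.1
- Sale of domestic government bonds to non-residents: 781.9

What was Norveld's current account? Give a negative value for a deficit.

-5474.7

Goods: 2194.0 - 3550.1 - 5135.1 = -6491.2
Services: -500.0 + 1141.8 - 362.5 + 694.8 - 1275.4 + 1098.1 = 796.8
Secondary income: -455.5 - 391.0 + 1066.2 = 219.7
Current account = (-6491.2) + 796.8 + 219.7 = -5474.7
(Excluded from the current account — financial account: foreign purchases of equities on the domestic stock exchange 1442.6, sale of domestic government bonds to non-residents 781.9; capital account: capital transfers received from emigrants 140.5.)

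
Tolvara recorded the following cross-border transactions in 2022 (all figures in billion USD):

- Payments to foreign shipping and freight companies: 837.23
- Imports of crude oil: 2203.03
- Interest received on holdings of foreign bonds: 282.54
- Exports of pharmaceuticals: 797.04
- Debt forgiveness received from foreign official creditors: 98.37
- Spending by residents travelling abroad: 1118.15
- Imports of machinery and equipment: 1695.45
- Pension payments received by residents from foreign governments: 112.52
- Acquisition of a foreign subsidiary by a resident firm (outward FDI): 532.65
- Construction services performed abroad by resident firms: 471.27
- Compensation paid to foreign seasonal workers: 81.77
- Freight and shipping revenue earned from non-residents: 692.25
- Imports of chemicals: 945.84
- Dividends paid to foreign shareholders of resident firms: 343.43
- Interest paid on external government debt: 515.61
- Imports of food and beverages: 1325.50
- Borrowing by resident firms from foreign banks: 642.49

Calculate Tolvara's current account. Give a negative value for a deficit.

-6710.39

Goods: 797.04 - 945.84 - 1695.45 - 1325.50 - 2203.03 = -5372.78
Services: 692.25 - 837.23 + 471.27 - 1118.15 = -791.86
Primary income: -515.61 + 282.54 - 81.77 - 343.43 = -658.27
Secondary income: 112.52
Current account = (-5372.78) + (-791.86) + (-658.27) + 112.52 = -6710.39
(Excluded from the current account — capital account: debt forgiveness received from foreign official creditors 98.37; financial account: acquisition of a foreign subsidiary by a resident firm (outward FDI) 532.65, borrowing by resident firms from foreign banks 642.49.)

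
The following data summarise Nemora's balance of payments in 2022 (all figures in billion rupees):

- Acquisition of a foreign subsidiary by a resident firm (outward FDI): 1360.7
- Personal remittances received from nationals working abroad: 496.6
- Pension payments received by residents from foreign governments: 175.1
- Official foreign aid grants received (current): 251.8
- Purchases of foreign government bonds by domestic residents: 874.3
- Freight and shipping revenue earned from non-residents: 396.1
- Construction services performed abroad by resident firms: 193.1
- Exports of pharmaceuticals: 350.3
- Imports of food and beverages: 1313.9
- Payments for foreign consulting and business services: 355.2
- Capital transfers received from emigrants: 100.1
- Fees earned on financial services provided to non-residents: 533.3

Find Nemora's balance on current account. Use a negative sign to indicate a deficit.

727.2

Goods: 350.3 - 1313.9 = -963.6
Services: 396.1 + 193.1 - 355.2 + 533.3 = 767.3
Secondary income: 251.8 + 496.6 + 175.1 = 923.5
Current account = (-963.6) + 767.3 + 923.5 = 727.2
(Excluded from the current account — financial account: acquisition of a foreign subsidiary by a resident firm (outward FDI) 1360.7, purchases of foreign government bonds by domestic residents 874.3; capital account: capital transfers received from emigrants 100.1.)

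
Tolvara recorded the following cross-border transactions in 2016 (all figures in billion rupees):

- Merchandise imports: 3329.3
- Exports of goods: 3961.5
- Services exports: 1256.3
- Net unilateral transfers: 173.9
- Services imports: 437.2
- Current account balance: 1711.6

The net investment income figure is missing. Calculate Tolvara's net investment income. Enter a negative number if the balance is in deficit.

86.4

Current account = goods balance + services balance + net primary income + net secondary income
Sum of the known components = 1625.2
Net investment income = CA - (known components) = 1711.6 - 1625.2 = 86.4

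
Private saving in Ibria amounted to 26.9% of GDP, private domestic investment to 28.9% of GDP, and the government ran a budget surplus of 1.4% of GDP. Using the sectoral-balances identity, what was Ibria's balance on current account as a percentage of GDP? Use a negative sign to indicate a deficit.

-0.6

By the sectoral-balances identity, CA = (S_private - I) + (T - G).
Private balance = 26.9 - 28.9 = -2.0
Government balance (T - G) = 1.4
CA = -2.0 + 1.4 = -0.6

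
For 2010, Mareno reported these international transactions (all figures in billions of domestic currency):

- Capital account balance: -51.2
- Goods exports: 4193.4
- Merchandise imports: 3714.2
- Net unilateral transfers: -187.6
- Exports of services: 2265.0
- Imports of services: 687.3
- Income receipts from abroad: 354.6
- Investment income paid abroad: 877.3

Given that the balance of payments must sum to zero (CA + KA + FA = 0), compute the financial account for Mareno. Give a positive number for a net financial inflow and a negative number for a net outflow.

-1295.4

Goods balance = 4193.4 - 3714.2 = 479.2
Services balance = 2265.0 - 687.3 = 1577.7
Trade balance (goods + services) = 479.2 + 1577.7 = 2056.9
Net primary income = 354.6 - 877.3 = -522.7
Net secondary income = -187.6
Current account = 2056.9 + (-522.7) + (-187.6) = 1346.6
Financial account = -(1346.6 + (-51.2)) = -1295.4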